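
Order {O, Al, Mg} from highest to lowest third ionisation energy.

Mg > O > Al

Consider each +2 ion: O²⁺ still has 4 valence electrons; Al²⁺ still has 1 valence electron; Mg²⁺ is the bare [Ne] core.
Pulling an electron out of a noble-gas core costs far more than removing a remaining valence electron, so Mg sits at the high end of IE_3.
Valence configurations: O²⁺ [He]2s²2p², Al²⁺ [Ne]3s¹.
The numbers (kJ/mol): O 5300, Al 2745, Mg 7733.
Hence IE_3: Al < O < Mg.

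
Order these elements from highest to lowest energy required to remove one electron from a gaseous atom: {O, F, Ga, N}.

F > N > O > Ga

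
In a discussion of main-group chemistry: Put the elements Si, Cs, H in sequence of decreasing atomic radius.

H is in period 1, group 1; Si is in period 3, group 14; Cs is in period 6, group 1.
Radius decreases left→right (rising Z_eff, same n) and increases top→bottom (higher n).
These span different periods and groups, so the two trends combine.
Si > H: period and group pull opposite ways; the down-group shift dominates (116 vs 32 pm).
Cs > Si: both effects reinforce here, so Cs is clearly the larger of the two.
Tabulated atomic radius (pm): H 32, Si 116, Cs 232.
So from largest to smallest: Cs > Si > H.

Cs > Si > H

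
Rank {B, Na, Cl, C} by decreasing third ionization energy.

After 2 electrons have been removed, what remains? B²⁺ still has 1 valence electron; Na²⁺ is already 1 electron into the core; Cl²⁺ still has 5 valence electrons; C²⁺ still has 2 valence electrons.
Breaking into a closed-shell core is much more expensive than removing a leftover valence electron — Na has the largest IE_3 here.
Valence configurations: B²⁺ [He]2s¹, Cl²⁺ [Ne]3s²3p³, C²⁺ [He]2s².
Approximate IE_3 values (kJ/mol): B 3660, Na 6910, Cl 3822, C 4620.
Overall IE_3 order: B < Cl < C < Na.

Na > C > Cl > B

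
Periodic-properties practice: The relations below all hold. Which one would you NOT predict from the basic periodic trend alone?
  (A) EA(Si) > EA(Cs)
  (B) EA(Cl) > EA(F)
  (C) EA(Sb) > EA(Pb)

(B)

The general trend: electron affinity increases across a period and decreases down a group.
(A) Si (period 3, group 14) vs Cs (period 6, group 1): the stated order agrees with the simple trend.
(B) Cl (period 3, group 17) vs F (period 2, group 17): the stated order contradicts the simple trend.
(C) Sb (period 5, group 15) vs Pb (period 6, group 14): the stated order agrees with the simple trend.
The exception is (B): F's small 2p subshell makes the incoming electron feel strong e⁻–e⁻ repulsion, so Cl actually releases more energy on gaining an electron.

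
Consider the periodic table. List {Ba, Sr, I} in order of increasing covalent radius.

I < Sr < Ba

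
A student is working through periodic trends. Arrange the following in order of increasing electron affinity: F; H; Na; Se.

Na < H < Se < F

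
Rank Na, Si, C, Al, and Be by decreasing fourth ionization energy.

Be, Al, Na, C, Si

Consider each +3 ion: Na³⁺ is already 2 electrons into the core; Si³⁺ still has 1 valence electron; C³⁺ still has 1 valence electron; Al³⁺ is the bare [Ne] core; Be³⁺ is already 1 electron into the core.
Core electrons are held far more tightly than valence electrons, so Na, Al and Be top the IE_4 order.
Valence configurations: Si³⁺ [Ne]3s¹, C³⁺ [He]2s¹.
The numbers (kJ/mol): Na 9543, Si 4356, C 6223, Al 11577, Be 21007.
So the fourth ionization energies run Si < C < Na < Al < Be.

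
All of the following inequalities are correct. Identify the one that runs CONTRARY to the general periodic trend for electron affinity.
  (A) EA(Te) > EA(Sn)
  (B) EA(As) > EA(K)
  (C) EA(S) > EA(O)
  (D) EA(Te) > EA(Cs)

(C)

The general trend: electron affinity increases across a period and decreases down a group.
(A) Te (period 5, group 16) vs Sn (period 5, group 14): the stated order agrees with the simple trend.
(B) As (period 4, group 15) vs K (period 4, group 1): the stated order agrees with the simple trend.
(C) S (period 3, group 16) vs O (period 2, group 16): the stated order contradicts the simple trend.
(D) Te (period 5, group 16) vs Cs (period 6, group 1): the stated order agrees with the simple trend.
The exception is (C): the compact 2p subshell of O repels the added electron more than S's larger 3p does.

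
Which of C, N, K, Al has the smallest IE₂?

IE_2 is the cost of taking one more electron from the +1 cation: C⁺ still has 3 valence electrons; N⁺ still has 4 valence electrons; K⁺ is the bare [Ar] core; Al⁺ still has 2 valence electrons.
Breaking into a closed-shell core is much more expensive than removing a leftover valence electron — K has the largest IE_2 here.
Valence configurations: C⁺ [He]2s²2p¹, N⁺ [He]2s²2p², Al⁺ [Ne]3s².
The numbers (kJ/mol): C 2353, N 2856, K 3052, Al 1817.
Overall IE_2 order: Al < C < N < K.

Al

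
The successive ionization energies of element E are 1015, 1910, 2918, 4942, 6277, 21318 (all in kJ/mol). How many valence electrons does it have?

5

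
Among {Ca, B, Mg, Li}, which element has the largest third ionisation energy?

IE_3 is the cost of taking one more electron from the +2 cation: Ca²⁺ is the bare [Ar] core; B²⁺ still has 1 valence electron; Mg²⁺ is the bare [Ne] core; Li²⁺ is already 1 electron into the core.
Core electrons are held far more tightly than valence electrons, so Ca, Mg and Li top the IE_3 order.
Approximate IE_3 values (kJ/mol): Ca 4912, B 3660, Mg 7733, Li 11815.
Hence IE_3: B < Ca < Mg < Li.

Li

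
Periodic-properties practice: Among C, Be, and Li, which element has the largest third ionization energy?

Be

The third ionization energy removes an electron from the +2 ion. For each element: C²⁺ still has 2 valence electrons; Be²⁺ is the bare [He] core; Li²⁺ is already 1 electron into the core.
Core electrons are held far more tightly than valence electrons, so Li and Be top the IE_3 order.
Approximate IE_3 values (kJ/mol): C 4620, Be 14849, Li 11815.
Putting it together, IE_3: C < Li < Be.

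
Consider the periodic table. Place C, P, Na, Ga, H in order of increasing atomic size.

H < C < P < Ga < Na

H is in period 1, group 1; C is in period 2, group 14; Na is in period 3, group 1; P is in period 3, group 15; Ga is in period 4, group 13.
Atomic radius shrinks across a period as nuclear charge pulls the same shell inward, and grows down a group as new shells are added.
Here both period and group differ, so the two effects have to be weighed against each other.
C > H: the two effects oppose for this pair; the down-group effect wins (75 vs 32 pm).
P > C: the two effects oppose for this pair; the down-group effect wins (111 vs 75 pm).
Ga > P: both effects reinforce here, so Ga is clearly the larger of the two.
Na > Ga: period and group pull opposite ways; the across-period shift dominates (155 vs 124 pm).
Approximate values (pm): H 32, C 75, Na 155, P 111, Ga 124.
So from smallest to largest: H < C < P < Ga < Na.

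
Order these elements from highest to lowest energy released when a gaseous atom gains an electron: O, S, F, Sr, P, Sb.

F, S, O, Sb, P, Sr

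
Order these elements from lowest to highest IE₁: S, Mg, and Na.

Na is in period 3, group 1; Mg is in period 3, group 2; S is in period 3, group 16.
Removing the outermost electron gets harder across a period and easier down a group.
All lie in period 3, so first ionization energy increases left to right.
So from lowest to highest: Na < Mg < S.

Na, Mg, S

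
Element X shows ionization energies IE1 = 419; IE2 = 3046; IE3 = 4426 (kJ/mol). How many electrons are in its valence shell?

1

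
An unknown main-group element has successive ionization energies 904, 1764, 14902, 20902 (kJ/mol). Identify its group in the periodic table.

Group 2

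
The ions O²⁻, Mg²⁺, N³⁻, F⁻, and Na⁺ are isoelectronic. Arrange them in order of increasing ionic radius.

All of these have 10 electrons, so size is governed by nuclear charge alone: the more protons, the stronger the pull on the same electron cloud, and the smaller the ion.
Nuclear charges: Mg²⁺ (Z=12), Na⁺ (Z=11), F⁻ (Z=9), O²⁻ (Z=8), N³⁻ (Z=7).
Smallest to largest: Mg²⁺ < Na⁺ < F⁻ < O²⁻ < N³⁻.

Mg²⁺ < Na⁺ < F⁻ < O²⁻ < N³⁻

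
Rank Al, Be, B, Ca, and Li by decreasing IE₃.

IE_3 is the cost of taking one more electron from the +2 cation: Al²⁺ still has 1 valence electron; Be²⁺ is the bare [He] core; B²⁺ still has 1 valence electron; Ca²⁺ is the bare [Ar] core; Li²⁺ is already 1 electron into the core.
Breaking into a closed-shell core is much more expensive than removing a leftover valence electron — Ca, Li and Be have the largest IE_3 here.
Valence configurations: Al²⁺ [Ne]3s¹, B²⁺ [He]2s¹.
The numbers (kJ/mol): Al 2745, Be 14849, B 3660, Ca 4912, Li 11815.
Hence IE_3: Al < B < Ca < Li < Be.

Be > Li > Ca > B > Al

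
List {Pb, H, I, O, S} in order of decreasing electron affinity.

EA tends to increase across a period and decrease down a group, though the pattern is less regular than for IE or radius.
Neither a single period nor a single group — weigh both effects.
H > Pb: the two effects oppose for this pair; the down-group effect wins (73 vs 35 kJ/mol).
O > H: the two effects oppose for this pair; the across-period effect wins (141 vs 73 kJ/mol).
S > O: this pair runs against the simple trend — see the exception note.
I > S: period and group pull opposite ways; the across-period shift dominates (295 vs 200 kJ/mol).
Note the exception: S has a higher electron affinity than O, contrary to the simple trend — the compact 2p subshell of O repels the added electron more than S's larger 3p does.
Approximate values (kJ/mol): H 73, O 141, S 200, I 295, Pb 35.
So from highest to lowest: I > S > O > H > Pb.

I > S > O > H > Pb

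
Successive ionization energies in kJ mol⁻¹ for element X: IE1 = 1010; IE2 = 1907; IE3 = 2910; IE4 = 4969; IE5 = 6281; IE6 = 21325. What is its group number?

Group 15

Look for the largest jump between consecutive ionization energies: IE6/IE5 ≈ 3.4, far larger than any earlier ratio.
That jump marks the point where a core electron is being removed. So the atom has 5 valence electrons.
A main-group element with 5 valence electrons is in group 15.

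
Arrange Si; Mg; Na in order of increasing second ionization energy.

The second ionization energy removes an electron from the +1 ion. For each element: Si⁺ still has 3 valence electrons; Mg⁺ still has 1 valence electron; Na⁺ is the bare [Ne] core.
Pulling an electron out of a noble-gas core costs far more than removing a remaining valence electron, so Na sits at the high end of IE_2.
Valence configurations: Si⁺ [Ne]3s²3p¹, Mg⁺ [Ne]3s¹.
Tabulated IE_2 (kJ/mol): Si 1577, Mg 1451, Na 4562.
So the second ionization energies run Mg < Si < Na.

Mg < Si < Na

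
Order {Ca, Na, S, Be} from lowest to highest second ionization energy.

Ca < Be < S < Na

IE_2 is the cost of taking one more electron from the +1 cation: Ca⁺ still has 1 valence electron; Na⁺ is the bare [Ne] core; S⁺ still has 5 valence electrons; Be⁺ still has 1 valence electron.
Breaking into a closed-shell core is much more expensive than removing a leftover valence electron — Na has the largest IE_2 here.
Valence configurations: Ca⁺ [Ar]4s¹, S⁺ [Ne]3s²3p³, Be⁺ [He]2s¹.
The numbers (kJ/mol): Ca 1145, Na 4562, S 2252, Be 1757.
Hence IE_2: Ca < Be < S < Na.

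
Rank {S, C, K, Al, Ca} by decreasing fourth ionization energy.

After 3 electrons have been removed, what remains? S³⁺ still has 3 valence electrons; C³⁺ still has 1 valence electron; K³⁺ is already 2 electrons into the core; Al³⁺ is the bare [Ne] core; Ca³⁺ is already 1 electron into the core.
Usually core removal costs more than valence removal, but here the competition is close: a tightly held n=2 valence electron can cost more to remove than an n=3 core electron, so the actual values have to decide it.
Valence configurations: S³⁺ [Ne]3s²3p¹, C³⁺ [He]2s¹.
Approximate IE_4 values (kJ/mol): S 4556, C 6223, K 5877, Al 11577, Ca 6491.
So the fourth ionization energies run S < K < C < Ca < Al.

Al > Ca > C > K > S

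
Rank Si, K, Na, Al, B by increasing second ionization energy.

Si < Al < B < K < Na

The second ionization energy removes an electron from the +1 ion. For each element: Si⁺ still has 3 valence electrons; K⁺ is the bare [Ar] core; Na⁺ is the bare [Ne] core; Al⁺ still has 2 valence electrons; B⁺ still has 2 valence electrons.
Pulling an electron out of a noble-gas core costs far more than removing a remaining valence electron, so K and Na sit at the high end of IE_2.
Valence configurations: Si⁺ [Ne]3s²3p¹, Al⁺ [Ne]3s², B⁺ [He]2s².
Si⁺ loses a lone 3p electron whereas Al⁺ must break into a filled 3s² pair, so IE_2(Al) > IE_2(Si) even though Si has the higher nuclear charge.
Approximate IE_2 values (kJ/mol): Si 1577, K 3052, Na 4562, Al 1817, B 2427.
So the second ionization energies run Si < Al < B < K < Na.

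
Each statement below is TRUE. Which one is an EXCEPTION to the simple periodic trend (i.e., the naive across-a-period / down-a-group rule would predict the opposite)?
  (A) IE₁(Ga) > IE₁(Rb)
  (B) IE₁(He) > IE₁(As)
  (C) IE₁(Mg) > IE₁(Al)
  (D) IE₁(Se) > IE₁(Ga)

(C)

The general trend: IE₁ increases across a period and decreases down a group.
(A) Ga (period 4, group 13) vs Rb (period 5, group 1): the stated order agrees with the simple trend.
(B) He (period 1, group 18) vs As (period 4, group 15): the stated order agrees with the simple trend.
(C) Mg (period 3, group 2) vs Al (period 3, group 13): the stated order contradicts the simple trend.
(D) Se (period 4, group 16) vs Ga (period 4, group 13): the stated order agrees with the simple trend.
The exception is (C): Al's single 3p electron is easier to remove than one from Mg's filled 3s².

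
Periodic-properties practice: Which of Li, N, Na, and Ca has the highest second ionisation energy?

Li

The second ionization energy removes an electron from the +1 ion. For each element: Li⁺ is the bare [He] core; N⁺ still has 4 valence electrons; Na⁺ is the bare [Ne] core; Ca⁺ still has 1 valence electron.
Core electrons are held far more tightly than valence electrons, so Na and Li top the IE_2 order.
Valence configurations: N⁺ [He]2s²2p², Ca⁺ [Ar]4s¹.
The numbers (kJ/mol): Li 7298, N 2856, Na 4562, Ca 1145.
Hence IE_2: Ca < N < Na < Li.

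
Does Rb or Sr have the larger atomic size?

Rb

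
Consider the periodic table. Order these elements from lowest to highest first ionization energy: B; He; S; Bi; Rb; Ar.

Rb, Bi, B, S, Ar, He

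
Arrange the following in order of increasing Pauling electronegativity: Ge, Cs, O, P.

Cs < Ge < P < O

O is in period 2, group 16; P is in period 3, group 15; Ge is in period 4, group 14; Cs is in period 6, group 1.
EN rises left→right (higher Z_eff, smaller atoms) and falls top→bottom (larger, more shielded atoms).
These span different periods and groups, so the two trends combine.
Ge > Cs: relative to Cs, both the across-period and down-group shifts push Ge's electronegativity up.
P > Ge: both effects reinforce here, so P is clearly the higher of the two.
O > P: relative to P, both the across-period and down-group shifts push O's electronegativity up.
Approximate values (Pauling): O 3.44, P 2.19, Ge 2.01, Cs 0.79.
So from lowest to highest: Cs < Ge < P < O.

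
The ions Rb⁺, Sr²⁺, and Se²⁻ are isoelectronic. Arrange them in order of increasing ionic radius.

Sr²⁺, Rb⁺, Se²⁻

All of these have 36 electrons, so size is governed by nuclear charge alone: the more protons, the stronger the pull on the same electron cloud, and the smaller the ion.
Nuclear charges: Sr²⁺ (Z=38), Rb⁺ (Z=37), Se²⁻ (Z=34).
Smallest to largest: Sr²⁺ < Rb⁺ < Se²⁻.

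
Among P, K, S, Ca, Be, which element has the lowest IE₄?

S

IE_4 is the cost of taking one more electron from the +3 cation: P³⁺ still has 2 valence electrons; K³⁺ is already 2 electrons into the core; S³⁺ still has 3 valence electrons; Ca³⁺ is already 1 electron into the core; Be³⁺ is already 1 electron into the core.
Pulling an electron out of a noble-gas core costs far more than removing a remaining valence electron, so K, Ca and Be sit at the high end of IE_4.
Valence configurations: P³⁺ [Ne]3s², S³⁺ [Ne]3s²3p¹.
S³⁺ loses a lone 3p electron whereas P³⁺ must break into a filled 3s² pair, so IE_4(P) > IE_4(S) even though S has the higher nuclear charge.
The numbers (kJ/mol): P 4964, K 5877, S 4556, Ca 6491, Be 21007.
Overall IE_4 order: S < P < K < Ca < Be.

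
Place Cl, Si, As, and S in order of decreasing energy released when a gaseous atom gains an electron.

Cl > S > Si > As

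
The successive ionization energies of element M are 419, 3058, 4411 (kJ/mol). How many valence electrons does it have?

Look for the largest jump between consecutive ionization energies: IE2/IE1 ≈ 7.3, far larger than any earlier ratio.
That jump marks the point where a core electron is being removed. So the atom has 1 valence electron.

1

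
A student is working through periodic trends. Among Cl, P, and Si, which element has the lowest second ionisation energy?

IE_2 is the cost of taking one more electron from the +1 cation: Cl⁺ still has 6 valence electrons; P⁺ still has 4 valence electrons; Si⁺ still has 3 valence electrons.
All are still removing valence electrons, so compare the +1 ions as you would atoms: IE_2 generally rises across a period (higher Z_eff) and falls down a group (larger shell), subject to the usual subshell exceptions.
Valence configurations: Cl⁺ [Ne]3s²3p⁴, P⁺ [Ne]3s²3p², Si⁺ [Ne]3s²3p¹.
The numbers (kJ/mol): Cl 2298, P 1907, Si 1577.
Overall IE_2 order: Si < P < Cl.

Si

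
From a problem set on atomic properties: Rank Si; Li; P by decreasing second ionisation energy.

Li, P, Si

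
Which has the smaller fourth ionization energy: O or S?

S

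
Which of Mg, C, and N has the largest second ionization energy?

N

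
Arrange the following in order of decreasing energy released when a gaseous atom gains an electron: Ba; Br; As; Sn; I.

As is in period 4, group 15; Br is in period 4, group 17; Sn is in period 5, group 14; I is in period 5, group 17; Ba is in period 6, group 2.
Electron affinity generally becomes more exothermic across a period toward the halogens and less exothermic down a group.
Neither a single period nor a single group — weigh both effects.
As > Ba: relative to Ba, both the across-period and down-group shifts push As's electron affinity up.
Sn > As: this pair runs against the simple trend — see the exception note.
I > Sn: both are in period 5; the period trend gives I the larger value.
Br > I: they share group 17; the group trend gives Br the larger value.
Note the exception: Sn has a higher electron affinity than As, contrary to the simple trend — adding an electron to As's half-filled np³ subshell costs electron-pairing energy.
Approximate values (kJ/mol): As 78, Br 325, Sn 107, I 295, Ba 14.
So from highest to lowest: Br > I > Sn > As > Ba.

Br > I > Sn > As > Ba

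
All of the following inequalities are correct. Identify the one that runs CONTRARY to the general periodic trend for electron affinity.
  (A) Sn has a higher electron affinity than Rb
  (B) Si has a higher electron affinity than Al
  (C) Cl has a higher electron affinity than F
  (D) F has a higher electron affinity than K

(C)

The general trend: electron affinity increases across a period and decreases down a group.
(A) Sn (period 5, group 14) vs Rb (period 5, group 1): the stated order agrees with the simple trend.
(B) Si (period 3, group 14) vs Al (period 3, group 13): the stated order agrees with the simple trend.
(C) Cl (period 3, group 17) vs F (period 2, group 17): the stated order contradicts the simple trend.
(D) F (period 2, group 17) vs K (period 4, group 1): the stated order agrees with the simple trend.
The exception is (C): F's small 2p subshell makes the incoming electron feel strong e⁻–e⁻ repulsion, so Cl actually releases more energy on gaining an electron.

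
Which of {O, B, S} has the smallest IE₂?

S

IE_2 is the cost of taking one more electron from the +1 cation: O⁺ still has 5 valence electrons; B⁺ still has 2 valence electrons; S⁺ still has 5 valence electrons.
All are still removing valence electrons, so compare the +1 ions as you would atoms: IE_2 generally rises across a period (higher Z_eff) and falls down a group (larger shell), subject to the usual subshell exceptions.
Valence configurations: O⁺ [He]2s²2p³, B⁺ [He]2s², S⁺ [Ne]3s²3p³.
The numbers (kJ/mol): O 3388, B 2427, S 2252.
So the second ionization energies run S < B < O.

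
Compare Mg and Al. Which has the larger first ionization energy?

First ionization energy rises across a period (greater Z_eff holds electrons more tightly) and falls down a group (valence electrons are farther from the nucleus).
All lie in period 3; the across-period trend (first ionization energy increases left to right) applies, with the exception below.
Note the exception: Mg has a higher first ionization energy than Al, contrary to the simple trend — Al's single 3p electron is easier to remove than one from Mg's filled 3s².
Approximate values (kJ/mol): Mg 738, Al 578.
So Mg has the larger first ionization energy (Mg > Al).

Mg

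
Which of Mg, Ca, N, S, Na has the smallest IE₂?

Ca

Consider each +1 ion: Mg⁺ still has 1 valence electron; Ca⁺ still has 1 valence electron; N⁺ still has 4 valence electrons; S⁺ still has 5 valence electrons; Na⁺ is the bare [Ne] core.
Breaking into a closed-shell core is much more expensive than removing a leftover valence electron — Na has the largest IE_2 here.
Valence configurations: Mg⁺ [Ne]3s¹, Ca⁺ [Ar]4s¹, N⁺ [He]2s²2p², S⁺ [Ne]3s²3p³.
The numbers (kJ/mol): Mg 1451, Ca 1145, N 2856, S 2252, Na 4562.
Overall IE_2 order: Ca < Mg < S < N < Na.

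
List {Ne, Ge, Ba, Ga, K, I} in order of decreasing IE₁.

Ne is in period 2, group 18; K is in period 4, group 1; Ga is in period 4, group 13; Ge is in period 4, group 14; I is in period 5, group 17; Ba is in period 6, group 2.
Removing the outermost electron gets harder across a period and easier down a group.
These span different periods and groups, so the two trends combine.
Ba > K: the two effects oppose for this pair; the across-period effect wins (503 vs 419 kJ/mol).
Ga > Ba: relative to Ba, both the across-period and down-group shifts push Ga's first ionization energy up.
Ge > Ga: Ge lies to the right of Ga in period 4, so the across-period effect alone puts Ge higher.
I > Ge: the two effects oppose for this pair; the across-period effect wins (1008 vs 762 kJ/mol).
Ne > I: relative to I, both the across-period and down-group shifts push Ne's first ionization energy up.
Approximate values (kJ/mol): Ne 2081, K 419, Ga 579, Ge 762, I 1008, Ba 503.
So from highest to lowest: Ne > I > Ge > Ga > Ba > K.

Ne > I > Ge > Ga > Ba > K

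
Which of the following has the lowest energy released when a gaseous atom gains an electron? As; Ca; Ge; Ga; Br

Ca

Ca is in period 4, group 2; Ga is in period 4, group 13; Ge is in period 4, group 14; As is in period 4, group 15; Br is in period 4, group 17.
Adding an electron releases more energy for atoms nearer the top right (short of the noble gases).
All lie in period 4; the across-period trend (electron affinity increases left to right) applies, with the exception below.
Note the exception: Ge has a higher electron affinity than As, contrary to the simple trend — adding an electron to As's half-filled 4p³ is unfavourable, so Ge (4p²) has the more exothermic EA.
Approximate values (kJ/mol): Ca 2, Ga 29, Ge 119, As 78, Br 325.
The lowest energy released when a gaseous atom gains an electron among these belongs to Ca.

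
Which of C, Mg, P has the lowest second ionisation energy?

Mg

After 1 electron has been removed, what remains? C⁺ still has 3 valence electrons; Mg⁺ still has 1 valence electron; P⁺ still has 4 valence electrons.
All are still removing valence electrons, so compare the +1 ions as you would atoms: IE_2 generally rises across a period (higher Z_eff) and falls down a group (larger shell), subject to the usual subshell exceptions.
Valence configurations: C⁺ [He]2s²2p¹, Mg⁺ [Ne]3s¹, P⁺ [Ne]3s²3p².
Approximate IE_2 values (kJ/mol): C 2353, Mg 1451, P 1907.
Hence IE_2: Mg < P < C.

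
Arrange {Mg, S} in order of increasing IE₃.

S < Mg

The third ionization energy removes an electron from the +2 ion. For each element: Mg²⁺ is the bare [Ne] core; S²⁺ still has 4 valence electrons.
Core electrons are held far more tightly than valence electrons, so Mg tops the IE_3 order.
Tabulated IE_3 (kJ/mol): Mg 7733, S 3357.
So the third ionization energies run S < Mg.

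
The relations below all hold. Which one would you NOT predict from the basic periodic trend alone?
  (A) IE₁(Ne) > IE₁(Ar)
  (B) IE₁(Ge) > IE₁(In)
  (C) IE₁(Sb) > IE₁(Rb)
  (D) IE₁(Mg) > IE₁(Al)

The general trend: IE₁ increases across a period and decreases down a group.
(A) Ne (period 2, group 18) vs Ar (period 3, group 18): the stated order agrees with the simple trend.
(B) Ge (period 4, group 14) vs In (period 5, group 13): the stated order agrees with the simple trend.
(C) Sb (period 5, group 15) vs Rb (period 5, group 1): the stated order agrees with the simple trend.
(D) Mg (period 3, group 2) vs Al (period 3, group 13): the stated order contradicts the simple trend.
The exception is (D): Al's single 3p electron is easier to remove than one from Mg's filled 3s².

(D)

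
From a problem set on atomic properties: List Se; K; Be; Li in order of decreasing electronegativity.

Se > Be > Li > K

Li is in period 2, group 1; Be is in period 2, group 2; K is in period 4, group 1; Se is in period 4, group 16.
EN rises left→right (higher Z_eff, smaller atoms) and falls top→bottom (larger, more shielded atoms).
Here both period and group differ, so the two effects have to be weighed against each other.
Li > K: they share group 1; the group trend gives Li the larger value.
Be > Li: Be lies to the right of Li in period 2, so the across-period effect alone puts Be higher.
Se > Be: period and group pull opposite ways; the across-period shift dominates (2.55 vs 1.57).
Approximate values (Pauling): Li 0.98, Be 1.57, K 0.82, Se 2.55.
So from highest to lowest: Se > Be > Li > K.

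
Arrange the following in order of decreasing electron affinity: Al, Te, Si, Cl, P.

Cl, Te, Si, P, Al

Al is in period 3, group 13; Si is in period 3, group 14; P is in period 3, group 15; Cl is in period 3, group 17; Te is in period 5, group 16.
EA tends to increase across a period and decrease down a group, though the pattern is less regular than for IE or radius.
These span different periods and groups, so the two trends combine.
P > Al: P lies to the right of Al in period 3, so the across-period effect alone puts P higher.
Si > P: this pair runs against the simple trend — see the exception note.
Te > Si: the two effects oppose for this pair; the across-period effect wins (190 vs 134 kJ/mol).
Cl > Te: both effects reinforce here, so Cl is clearly the higher of the two.
Note the exception: Si has a higher electron affinity than P, contrary to the simple trend — adding an electron to P's half-filled 3p³ is unfavourable, so Si (3p²) has the more exothermic EA.
Tabulated electron affinity (kJ/mol): Al 42, Si 134, P 72, Cl 349, Te 190.
So from highest to lowest: Cl > Te > Si > P > Al.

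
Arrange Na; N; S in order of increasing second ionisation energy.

IE_2 is the cost of taking one more electron from the +1 cation: Na⁺ is the bare [Ne] core; N⁺ still has 4 valence electrons; S⁺ still has 5 valence electrons.
Breaking into a closed-shell core is much more expensive than removing a leftover valence electron — Na has the largest IE_2 here.
Valence configurations: N⁺ [He]2s²2p², S⁺ [Ne]3s²3p³.
The numbers (kJ/mol): Na 4562, N 2856, S 2252.
Overall IE_2 order: S < N < Na.

S, N, Na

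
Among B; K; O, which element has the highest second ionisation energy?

O

Consider each +1 ion: B⁺ still has 2 valence electrons; K⁺ is the bare [Ar] core; O⁺ still has 5 valence electrons.
Usually core removal costs more than valence removal, but here the competition is close: a tightly held n=2 valence electron can cost more to remove than an n=3 core electron, so the actual values have to decide it.
Valence configurations: B⁺ [He]2s², O⁺ [He]2s²2p³.
Approximate IE_2 values (kJ/mol): B 2427, K 3052, O 3388.
Putting it together, IE_2: B < K < O.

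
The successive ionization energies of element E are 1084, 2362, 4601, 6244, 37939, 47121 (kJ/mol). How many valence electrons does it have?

4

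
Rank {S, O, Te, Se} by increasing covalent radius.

O is in period 2, group 16; S is in period 3, group 16; Se is in period 4, group 16; Te is in period 5, group 16.
Moving right in a period, electrons are added to the same shell under a stronger nuclear pull, so atoms get smaller; moving down, a new shell is opened and atoms get larger.
All are in group 16, so atomic radius increases down the group.
So from smallest to largest: O < S < Se < Te.

O, S, Se, Te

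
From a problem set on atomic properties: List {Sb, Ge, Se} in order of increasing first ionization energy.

Ge is in period 4, group 14; Se is in period 4, group 16; Sb is in period 5, group 15.
First ionization energy rises across a period (greater Z_eff holds electrons more tightly) and falls down a group (valence electrons are farther from the nucleus).
Here both period and group differ, so the two effects have to be weighed against each other.
Sb > Ge: the two effects oppose for this pair; the across-period effect wins (831 vs 762 kJ/mol).
Se > Sb: both effects reinforce here, so Se is clearly the higher of the two.
Tabulated first ionization energy (kJ/mol): Ge 762, Se 941, Sb 831.
So from lowest to highest: Ge < Sb < Se.

Ge < Sb < Se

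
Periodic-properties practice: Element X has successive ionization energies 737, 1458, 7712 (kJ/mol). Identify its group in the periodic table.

Look for the largest jump between consecutive ionization energies: IE3/IE2 ≈ 5.3, far larger than any earlier ratio.
That jump marks the point where a core electron is being removed. So the atom has 2 valence electrons.
A main-group element with 2 valence electrons is in group 2.

Group 2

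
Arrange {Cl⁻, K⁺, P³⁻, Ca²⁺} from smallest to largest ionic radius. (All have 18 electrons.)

Ca²⁺ < K⁺ < Cl⁻ < P³⁻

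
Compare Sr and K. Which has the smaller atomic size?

Sr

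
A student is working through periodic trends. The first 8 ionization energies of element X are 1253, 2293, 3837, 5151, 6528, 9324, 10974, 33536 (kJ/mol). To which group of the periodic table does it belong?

Group 17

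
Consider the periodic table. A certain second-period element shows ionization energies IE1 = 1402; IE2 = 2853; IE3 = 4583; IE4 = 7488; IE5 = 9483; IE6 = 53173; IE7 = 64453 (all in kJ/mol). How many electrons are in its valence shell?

Look for the largest jump between consecutive ionization energies: IE6/IE5 ≈ 5.6, far larger than any earlier ratio.
That jump marks the point where a core electron is being removed. So the atom has 5 valence electrons.

5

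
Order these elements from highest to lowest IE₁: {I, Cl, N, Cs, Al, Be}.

Be is in period 2, group 2; N is in period 2, group 15; Al is in period 3, group 13; Cl is in period 3, group 17; I is in period 5, group 17; Cs is in period 6, group 1.
Removing the outermost electron gets harder across a period and easier down a group.
These span different periods and groups, so the two trends combine.
Al > Cs: both effects reinforce here, so Al is clearly the higher of the two.
Be > Al: period and group pull opposite ways; the down-group shift dominates (900 vs 578 kJ/mol).
I > Be: period and group pull opposite ways; the across-period shift dominates (1008 vs 900 kJ/mol).
Cl > I: Cl sits above I in group 17, so the down-group effect alone puts Cl higher.
N > Cl: the two effects oppose for this pair; the down-group effect wins (1402 vs 1251 kJ/mol).
For reference (kJ/mol): Be 900, N 1402, Al 578, Cl 1251, I 1008, Cs 376.
So from highest to lowest: N > Cl > I > Be > Al > Cs.

N > Cl > I > Be > Al > Cs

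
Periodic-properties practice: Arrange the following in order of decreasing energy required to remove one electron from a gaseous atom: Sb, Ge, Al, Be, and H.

H is in period 1, group 1; Be is in period 2, group 2; Al is in period 3, group 13; Ge is in period 4, group 14; Sb is in period 5, group 15.
First ionization energy rises across a period (greater Z_eff holds electrons more tightly) and falls down a group (valence electrons are farther from the nucleus).
A diagonal step moves right (one effect) and down (the opposite effect) at once.
Ge > Al: the two effects oppose for this pair; the across-period effect wins (762 vs 578 kJ/mol).
Sb > Ge: the two effects oppose for this pair; the across-period effect wins (831 vs 762 kJ/mol).
Be > Sb: period and group pull opposite ways; the down-group shift dominates (900 vs 831 kJ/mol).
H > Be: period and group pull opposite ways; the down-group shift dominates (1312 vs 900 kJ/mol).
For reference (kJ/mol): H 1312, Be 900, Al 578, Ge 762, Sb 831.
So from highest to lowest: H > Be > Sb > Ge > Al.

H > Be > Sb > Ge > Al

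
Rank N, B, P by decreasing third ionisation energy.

Consider each +2 ion: N²⁺ still has 3 valence electrons; B²⁺ still has 1 valence electron; P²⁺ still has 3 valence electrons.
All are still removing valence electrons, so compare the +2 ions as you would atoms: IE_3 generally rises across a period (higher Z_eff) and falls down a group (larger shell), subject to the usual subshell exceptions.
Valence configurations: N²⁺ [He]2s²2p¹, B²⁺ [He]2s¹, P²⁺ [Ne]3s²3p¹.
The numbers (kJ/mol): N 4578, B 3660, P 2914.
So the third ionization energies run P < B < N.

N > B > P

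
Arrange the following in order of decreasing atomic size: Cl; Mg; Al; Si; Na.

Na is in period 3, group 1; Mg is in period 3, group 2; Al is in period 3, group 13; Si is in period 3, group 14; Cl is in period 3, group 17.
Across a period the added protons contract the valence shell; down a group each new principal shell makes the atom larger.
All lie in period 3, so atomic radius increases right to left.
So from largest to smallest: Na > Mg > Al > Si > Cl.

Na > Mg > Al > Si > Cl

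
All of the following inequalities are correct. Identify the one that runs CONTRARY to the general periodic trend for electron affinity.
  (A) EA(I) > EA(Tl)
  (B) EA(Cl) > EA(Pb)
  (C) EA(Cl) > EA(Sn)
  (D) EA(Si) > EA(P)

The general trend: electron affinity increases across a period and decreases down a group.
(A) I (period 5, group 17) vs Tl (period 6, group 13): the stated order agrees with the simple trend.
(B) Cl (period 3, group 17) vs Pb (period 6, group 14): the stated order agrees with the simple trend.
(C) Cl (period 3, group 17) vs Sn (period 5, group 14): the stated order agrees with the simple trend.
(D) Si (period 3, group 14) vs P (period 3, group 15): the stated order contradicts the simple trend.
The exception is (D): adding an electron to P's half-filled 3p³ is unfavourable, so Si (3p²) has the more exothermic EA.

(D)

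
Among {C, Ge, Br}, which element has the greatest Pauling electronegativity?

Br

C is in period 2, group 14; Ge is in period 4, group 14; Br is in period 4, group 17.
Atoms toward the upper right of the periodic table pull bonding electrons most strongly.
These span different periods and groups, so the two trends combine.
C > Ge: C sits above Ge in group 14, so the down-group effect alone puts C higher.
Br > C: the two effects oppose for this pair; the across-period effect wins (2.96 vs 2.55).
Tabulated electronegativity (Pauling): C 2.55, Ge 2.01, Br 2.96.
The greatest Pauling electronegativity among these belongs to Br.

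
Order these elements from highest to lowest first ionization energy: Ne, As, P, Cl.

Ne is in period 2, group 18; P is in period 3, group 15; Cl is in period 3, group 17; As is in period 4, group 15.
IE₁ increases left→right with effective nuclear charge and decreases top→bottom as the valence shell moves farther out.
These span different periods and groups, so the two trends combine.
P > As: they share group 15; the group trend gives P the larger value.
Cl > P: both are in period 3; the period trend gives Cl the larger value.
Ne > Cl: both effects reinforce here, so Ne is clearly the higher of the two.
Approximate values (kJ/mol): Ne 2081, P 1012, Cl 1251, As 947.
So from highest to lowest: Ne > Cl > P > As.

Ne > Cl > P > As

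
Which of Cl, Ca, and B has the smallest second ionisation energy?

Ca

After 1 electron has been removed, what remains? Cl⁺ still has 6 valence electrons; Ca⁺ still has 1 valence electron; B⁺ still has 2 valence electrons.
All are still removing valence electrons, so compare the +1 ions as you would atoms: IE_2 generally rises across a period (higher Z_eff) and falls down a group (larger shell), subject to the usual subshell exceptions.
Valence configurations: Cl⁺ [Ne]3s²3p⁴, Ca⁺ [Ar]4s¹, B⁺ [He]2s².
Approximate IE_2 values (kJ/mol): Cl 2298, Ca 1145, B 2427.
Putting it together, IE_2: Ca < Cl < B.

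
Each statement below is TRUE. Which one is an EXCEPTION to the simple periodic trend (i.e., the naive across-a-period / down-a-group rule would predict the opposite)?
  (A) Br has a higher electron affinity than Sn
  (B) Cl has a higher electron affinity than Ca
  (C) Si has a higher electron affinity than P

(C)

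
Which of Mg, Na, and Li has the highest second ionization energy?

Li

The second ionization energy removes an electron from the +1 ion. For each element: Mg⁺ still has 1 valence electron; Na⁺ is the bare [Ne] core; Li⁺ is the bare [He] core.
Pulling an electron out of a noble-gas core costs far more than removing a remaining valence electron, so Na and Li sit at the high end of IE_2.
Approximate IE_2 values (kJ/mol): Mg 1451, Na 4562, Li 7298.
Putting it together, IE_2: Mg < Na < Li.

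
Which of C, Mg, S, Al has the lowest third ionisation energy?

Al

Consider each +2 ion: C²⁺ still has 2 valence electrons; Mg²⁺ is the bare [Ne] core; S²⁺ still has 4 valence electrons; Al²⁺ still has 1 valence electron.
Breaking into a closed-shell core is much more expensive than removing a leftover valence electron — Mg has the largest IE_3 here.
Valence configurations: C²⁺ [He]2s², S²⁺ [Ne]3s²3p², Al²⁺ [Ne]3s¹.
The numbers (kJ/mol): C 4620, Mg 7733, S 3357, Al 2745.
Hence IE_3: Al < S < C < Mg.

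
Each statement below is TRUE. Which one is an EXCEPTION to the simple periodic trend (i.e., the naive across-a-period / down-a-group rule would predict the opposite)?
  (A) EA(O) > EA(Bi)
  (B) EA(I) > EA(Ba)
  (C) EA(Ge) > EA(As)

(C)

The general trend: electron affinity increases across a period and decreases down a group.
(A) O (period 2, group 16) vs Bi (period 6, group 15): the stated order agrees with the simple trend.
(B) I (period 5, group 17) vs Ba (period 6, group 2): the stated order agrees with the simple trend.
(C) Ge (period 4, group 14) vs As (period 4, group 15): the stated order contradicts the simple trend.
The exception is (C): adding an electron to As's half-filled 4p³ is unfavourable, so Ge (4p²) has the more exothermic EA.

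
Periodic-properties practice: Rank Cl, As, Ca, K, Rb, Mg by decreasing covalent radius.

Across a period the added protons contract the valence shell; down a group each new principal shell makes the atom larger.
Neither a single period nor a single group — weigh both effects.
As > Cl: relative to Cl, both the across-period and down-group shifts push As's atomic radius up.
Mg > As: the two effects oppose for this pair; the across-period effect wins (139 vs 121 pm).
Ca > Mg: they share group 2; the group trend gives Ca the larger value.
K > Ca: K lies to the left of Ca in period 4, so the across-period effect alone puts K larger.
Rb > K: Rb sits below K in group 1, so the down-group effect alone puts Rb larger.
For reference (pm): Mg 139, Cl 99, K 196, Ca 171, As 121, Rb 210.
So from largest to smallest: Rb > K > Ca > Mg > As > Cl.

Rb > K > Ca > Mg > As > Cl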